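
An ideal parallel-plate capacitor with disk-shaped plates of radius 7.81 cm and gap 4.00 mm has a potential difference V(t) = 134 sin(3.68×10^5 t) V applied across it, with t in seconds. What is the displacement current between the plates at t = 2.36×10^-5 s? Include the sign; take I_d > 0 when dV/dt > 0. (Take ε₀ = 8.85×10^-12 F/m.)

dV/dt = (134)(3.68×10^5)·cos(8.6848) = -3.642×10^7 V/s.
I_d = C dV/dt with C = ε₀A/d = (8.85×10^-12)(0.01916)/(4.00×10^-3) = 4.239×10^-11 F, so I_d = (4.239×10^-11)(-3.642×10^7) = -1.54×10^-3 A.

-1.54×10^-3 A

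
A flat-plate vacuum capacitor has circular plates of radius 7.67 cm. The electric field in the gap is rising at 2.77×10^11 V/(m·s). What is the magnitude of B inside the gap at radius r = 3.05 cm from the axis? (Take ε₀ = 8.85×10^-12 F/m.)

Through the whole plate area (πR² = 0.01848 m²), I_d = ε₀ πR² dE/dt = 0.04530 A.
∮B·dl = μ₀ I_d,enc with I_d,enc = I_d r²/R² = 7.163×10^-3 A; so B = μ₀ I_d,enc/(2πr) = 4.70×10^-8 T.

4.70×10^-8 T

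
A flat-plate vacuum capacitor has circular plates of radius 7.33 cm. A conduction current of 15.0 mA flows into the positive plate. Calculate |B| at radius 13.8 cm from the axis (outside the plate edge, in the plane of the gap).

By continuity the displacement current in the gap matches the conduction current: I_d = 0.0150 A.
For r ≥ R the full I_d is enclosed: B = μ₀ I_d/(2πr) = (4π×10^-7)(0.0150)/(2π·0.138) = 2.17×10^-8 T.

2.17×10^-8 T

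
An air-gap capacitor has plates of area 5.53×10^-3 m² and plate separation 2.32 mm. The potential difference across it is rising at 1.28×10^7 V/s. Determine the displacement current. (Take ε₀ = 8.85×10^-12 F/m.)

E = V/d so dE/dt = (dV/dt)/d = 5.517×10^9 V/(m·s), and I_d = ε₀ A dE/dt = (8.85×10^-12)(5.53×10^-3)(5.517×10^9) = 2.70×10^-4 A.

2.70×10^-4 A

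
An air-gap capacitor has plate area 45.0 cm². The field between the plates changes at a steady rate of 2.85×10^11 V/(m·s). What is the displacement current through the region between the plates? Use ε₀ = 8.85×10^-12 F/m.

0.0114 A

With a uniform field, Φ_E = EA, so I_d = ε₀ A dE/dt = 0.0114 A.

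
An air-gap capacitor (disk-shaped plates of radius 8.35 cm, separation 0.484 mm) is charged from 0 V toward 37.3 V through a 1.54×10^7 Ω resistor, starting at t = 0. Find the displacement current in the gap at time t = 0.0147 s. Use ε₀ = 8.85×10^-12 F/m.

2.23×10^-7 A

C = ε₀A/d = (8.85×10^-12)(0.02190)/(4.84×10^-4) = 4.004×10^-10 F and τ = RC = 6.166×10^-3 s. I_d in the gap equals the RC charging current.
I_d(t) = (V₀/R) e^(−t/τ) = 2.422×10^-6 · e^(−2.384) = 2.23×10^-7 A.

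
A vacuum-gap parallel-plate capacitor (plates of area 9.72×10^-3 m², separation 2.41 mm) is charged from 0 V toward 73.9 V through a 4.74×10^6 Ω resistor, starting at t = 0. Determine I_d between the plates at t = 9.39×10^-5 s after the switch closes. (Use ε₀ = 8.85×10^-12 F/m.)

C = ε₀A/d = (8.85×10^-12)(9.72×10^-3)/(2.41×10^-3) = 3.569×10^-11 F, so τ = RC = 1.692×10^-4 s.
The conduction current is I(t) = (V₀/R) e^(−t/τ), and the displacement current between the plates equals it.
t/τ = 0.5550; I_d = (73.9/4.74×10^6) · e^(−0.5550) = (1.559×10^-5)(0.5741) = 8.95×10^-6 A.

8.95×10^-6 A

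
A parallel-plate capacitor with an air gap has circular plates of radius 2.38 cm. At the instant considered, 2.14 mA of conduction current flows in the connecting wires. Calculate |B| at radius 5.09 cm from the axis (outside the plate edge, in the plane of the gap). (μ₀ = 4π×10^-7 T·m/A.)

8.41×10^-9 T

Between the plates the displacement current equals the wire current: I_d = 2.14 mA = 2.14×10^-3 A.
For r ≥ R the full I_d is enclosed: B = μ₀ I_d/(2πr) = (4π×10^-7)(2.14×10^-3)/(2π·0.0509) = 8.41×10^-9 T.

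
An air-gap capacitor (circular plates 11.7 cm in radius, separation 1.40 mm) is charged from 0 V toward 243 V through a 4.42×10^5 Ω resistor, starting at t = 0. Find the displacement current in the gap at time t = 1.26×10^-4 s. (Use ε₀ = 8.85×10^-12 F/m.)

1.93×10^-4 A

C = ε₀A/d = (8.85×10^-12)(0.04301)/(1.40×10^-3) = 2.719×10^-10 F and τ = RC = 1.202×10^-4 s. I_d in the gap equals the RC charging current.
I_d(t) = (V₀/R) e^(−t/τ) = 5.498×10^-4 · e^(−1.048) = 1.93×10^-4 A.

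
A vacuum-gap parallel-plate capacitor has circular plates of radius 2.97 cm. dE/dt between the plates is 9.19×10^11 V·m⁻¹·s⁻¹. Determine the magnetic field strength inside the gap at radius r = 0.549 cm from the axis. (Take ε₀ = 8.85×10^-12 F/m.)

2.81×10^-8 T

Through the whole plate area (πR² = 2.771×10^-3 m²), I_d = ε₀ πR² dE/dt = 0.02254 A.
∮B·dl = μ₀ I_d,enc with I_d,enc = I_d r²/R² = 7.702×10^-4 A; so B = μ₀ I_d,enc/(2πr) = 2.81×10^-8 T.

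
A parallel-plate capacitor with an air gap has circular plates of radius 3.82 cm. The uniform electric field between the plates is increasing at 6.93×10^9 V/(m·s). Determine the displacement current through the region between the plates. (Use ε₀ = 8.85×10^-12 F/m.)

2.81×10^-4 A

The displacement current is ε₀ times dΦ_E/dt = ε₀ A dE/dt = (8.85×10^-12)(4.584×10^-3)(6.93×10^9) = 2.81×10^-4 A.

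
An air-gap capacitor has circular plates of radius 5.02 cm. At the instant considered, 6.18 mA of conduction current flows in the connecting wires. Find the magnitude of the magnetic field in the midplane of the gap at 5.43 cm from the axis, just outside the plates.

Between the plates the displacement current equals the wire current: I_d = 6.18 mA = 6.18×10^-3 A.
With r > R the enclosed displacement current is the full I_d; B = μ₀ I_d / (2πr) = 2.28×10^-8 T.

2.28×10^-8 T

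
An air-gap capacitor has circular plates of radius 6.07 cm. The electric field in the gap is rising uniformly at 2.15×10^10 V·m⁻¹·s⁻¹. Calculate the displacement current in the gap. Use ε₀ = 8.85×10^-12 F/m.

2.20×10^-3 A

With a uniform field, Φ_E = EA, so I_d = ε₀ A dE/dt = 2.20×10^-3 A.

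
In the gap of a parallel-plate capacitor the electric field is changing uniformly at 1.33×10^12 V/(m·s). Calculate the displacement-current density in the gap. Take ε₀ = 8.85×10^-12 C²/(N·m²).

11.8 A/m²

J_d = ε₀ ∂E/∂t, so J_d = 11.8 A/m².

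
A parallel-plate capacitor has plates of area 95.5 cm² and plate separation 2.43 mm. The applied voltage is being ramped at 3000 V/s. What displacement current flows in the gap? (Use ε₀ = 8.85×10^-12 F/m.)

1.04×10^-7 A

The field between the plates is E = V/d, so dE/dt = (3000)/(2.43×10^-3 m) = 1.235×10^6 V/(m·s).
I_d = ε₀ A (dE/dt) = (8.85×10^-12)(9.55×10^-3)(1.235×10^6) = 1.04×10^-7 A.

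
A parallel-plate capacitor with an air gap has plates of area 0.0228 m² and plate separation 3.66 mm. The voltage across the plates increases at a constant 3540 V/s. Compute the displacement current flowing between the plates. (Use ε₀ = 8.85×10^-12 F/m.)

1.95×10^-7 A

The displacement current equals the charging current C dV/dt. With C = ε₀A/d = (8.85×10^-12)(0.0228)/(3.66×10^-3) = 5.513×10^-11 F, I_d = (5.513×10^-11)(3540) = 1.95×10^-7 A.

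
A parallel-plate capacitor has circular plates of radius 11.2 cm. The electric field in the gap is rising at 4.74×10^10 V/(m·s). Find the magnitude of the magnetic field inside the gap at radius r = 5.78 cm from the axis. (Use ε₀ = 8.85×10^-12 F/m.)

I_d = ε₀ dΦ_E/dt = ε₀ πR² (dE/dt) = (8.85×10^-12)(0.03941)(4.74×10^10) = 0.01653 A through the full plate area.
An Ampèrian loop of radius r encloses a fraction (r/R)² of I_d. Then B·2πr = μ₀ I_d (r/R)², giving B = μ₀ I_d r/(2πR²) = 1.52×10^-8 T.

1.52×10^-8 T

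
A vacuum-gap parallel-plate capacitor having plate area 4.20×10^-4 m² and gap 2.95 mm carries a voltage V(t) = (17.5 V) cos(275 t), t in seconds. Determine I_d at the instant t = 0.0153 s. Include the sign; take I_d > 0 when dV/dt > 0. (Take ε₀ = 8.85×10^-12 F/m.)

dE/dt = (V₀ω/d)·−sin(ωt) with ωt = 4.2075 rad: (17.5)(275)(0.8752)/(2.95×10^-3) = 1.428×10^6 V/(m·s).
I_d = ε₀ A dE/dt = (8.85×10^-12)(4.20×10^-4)(1.428×10^6) = 5.31×10^-9 A.

5.31×10^-9 A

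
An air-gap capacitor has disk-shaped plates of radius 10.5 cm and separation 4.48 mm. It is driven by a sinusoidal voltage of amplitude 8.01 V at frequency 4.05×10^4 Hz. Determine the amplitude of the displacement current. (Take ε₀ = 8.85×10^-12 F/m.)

(dE/dt)_max = V₀ω/d = 4.550×10^8 V/(m·s); ω = 2πf = 2.545×10^5 rad/s.
I_d,max = ε₀ A (dE/dt)_max = (8.85×10^-12)(0.03464)(4.550×10^8) = 1.39×10^-4 A.

1.39×10^-4 A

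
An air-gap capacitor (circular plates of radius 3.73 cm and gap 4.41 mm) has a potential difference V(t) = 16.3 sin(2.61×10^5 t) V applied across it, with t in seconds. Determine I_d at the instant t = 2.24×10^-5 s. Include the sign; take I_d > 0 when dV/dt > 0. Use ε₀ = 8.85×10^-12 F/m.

dV/dt = (16.3)(2.61×10^5)·cos(5.8464) = 3.855×10^6 V/s.
I_d = C dV/dt with C = ε₀A/d = (8.85×10^-12)(4.371×10^-3)/(4.41×10^-3) = 8.772×10^-12 F, so I_d = (8.772×10^-12)(3.855×10^6) = 3.38×10^-5 A.

3.38×10^-5 A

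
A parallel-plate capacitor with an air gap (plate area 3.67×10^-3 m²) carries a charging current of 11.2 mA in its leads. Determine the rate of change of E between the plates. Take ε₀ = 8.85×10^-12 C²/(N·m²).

The displacement current between the plates equals the conduction current, I_d = 11.2 mA.
Inverting I_d = ε₀ A dE/dt gives dE/dt = 0.0112 / (8.85×10^-12 · 3.67×10^-3) = 3.45×10^11 V/(m·s).

3.45×10^11 V/(m·s)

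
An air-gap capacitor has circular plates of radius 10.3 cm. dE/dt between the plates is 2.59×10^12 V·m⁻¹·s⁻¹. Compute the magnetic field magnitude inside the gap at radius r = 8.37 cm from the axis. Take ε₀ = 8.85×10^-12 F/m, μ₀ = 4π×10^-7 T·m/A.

1.21×10^-6 T

Total displacement current: I_d = ε₀(πR²)(dE/dt) = (8.85×10^-12)(0.03333)(2.59×10^12) = 0.7640 A.
For r < R the Ampère–Maxwell law gives B(2πr) = μ₀ I_d (r²/R²), so B = μ₀ I_d r/(2πR²) = (4π×10^-7)(0.7640)(0.0837)/(2π·0.103²) = 1.21×10^-6 T.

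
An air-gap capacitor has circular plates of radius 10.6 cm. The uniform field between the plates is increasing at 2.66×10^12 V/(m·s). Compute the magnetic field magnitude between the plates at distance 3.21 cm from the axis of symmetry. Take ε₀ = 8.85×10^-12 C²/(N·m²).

4.75×10^-7 T

Through the whole plate area (πR² = 0.03530 m²), I_d = ε₀ πR² dE/dt = 0.8310 A.
∮B·dl = μ₀ I_d,enc with I_d,enc = I_d r²/R² = 0.07621 A; so B = μ₀ I_d,enc/(2πr) = 4.75×10^-7 T.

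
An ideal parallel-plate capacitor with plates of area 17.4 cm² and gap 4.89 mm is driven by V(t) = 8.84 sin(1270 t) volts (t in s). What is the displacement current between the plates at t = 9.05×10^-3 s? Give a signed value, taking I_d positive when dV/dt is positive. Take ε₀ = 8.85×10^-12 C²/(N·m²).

1.69×10^-8 A

dV/dt = (8.84)(1270)·cos(11.4935) = 5362 V/s.
I_d = C dV/dt with C = ε₀A/d = (8.85×10^-12)(1.74×10^-3)/(4.89×10^-3) = 3.149×10^-12 F, so I_d = (3.149×10^-12)(5362) = 1.69×10^-8 A.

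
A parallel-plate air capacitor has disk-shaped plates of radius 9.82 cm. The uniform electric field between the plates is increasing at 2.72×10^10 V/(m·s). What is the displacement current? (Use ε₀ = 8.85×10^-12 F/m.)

I_d = ε₀ A (dE/dt) = (8.85×10^-12)(0.03030 m²)(2.72×10^10) = 7.29×10^-3 A.

7.29×10^-3 A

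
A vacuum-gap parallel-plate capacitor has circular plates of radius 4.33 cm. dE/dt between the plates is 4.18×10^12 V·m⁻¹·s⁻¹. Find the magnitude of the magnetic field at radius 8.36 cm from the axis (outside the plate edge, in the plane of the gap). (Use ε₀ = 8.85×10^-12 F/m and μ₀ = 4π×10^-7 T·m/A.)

Through the whole plate area (πR² = 5.890×10^-3 m²), I_d = ε₀ πR² dE/dt = 0.2179 A.
Outside the plates the loop encloses all of I_d, so B·2πr = μ₀ I_d and B = 5.21×10^-7 T.

5.21×10^-7 T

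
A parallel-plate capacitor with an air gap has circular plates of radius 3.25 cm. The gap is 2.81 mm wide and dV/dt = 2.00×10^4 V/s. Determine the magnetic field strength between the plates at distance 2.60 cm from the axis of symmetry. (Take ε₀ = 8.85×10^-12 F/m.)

I_d = C dV/dt with C = ε₀πR²/d = 1.045×10^-11 F, so I_d = (1.045×10^-11)(2.00×10^4) = 2.090×10^-7 A.
∮B·dl = μ₀ I_d,enc with I_d,enc = I_d r²/R² = 1.338×10^-7 A; so B = μ₀ I_d,enc/(2πr) = 1.03×10^-12 T.

1.03×10^-12 T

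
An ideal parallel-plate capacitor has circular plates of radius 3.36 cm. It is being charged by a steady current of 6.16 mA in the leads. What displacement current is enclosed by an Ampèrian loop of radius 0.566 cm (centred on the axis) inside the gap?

1.75×10^-4 A

No conduction current crosses the gap, so I_d there equals the 6.16×10^-3 A in the leads.
The field is uniform, so I_d,enc = I_d (r/R)² = (6.16×10^-3)(0.566/3.36)² = 1.75×10^-4 A.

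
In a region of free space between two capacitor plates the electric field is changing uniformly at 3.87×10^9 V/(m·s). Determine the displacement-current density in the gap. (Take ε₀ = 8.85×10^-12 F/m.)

0.0342 A/m²

J_d = ε₀ ∂E/∂t, so J_d = 0.0342 A/m².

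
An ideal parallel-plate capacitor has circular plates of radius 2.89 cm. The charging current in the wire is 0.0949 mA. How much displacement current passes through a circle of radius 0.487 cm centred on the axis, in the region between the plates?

2.69×10^-6 A

No conduction current crosses the gap, so I_d there equals the 9.49×10^-5 A in the leads.
Through an area πr² the displacement current is I_d·(πr²/πR²) = I_d (r/R)² = 2.69×10^-6 A.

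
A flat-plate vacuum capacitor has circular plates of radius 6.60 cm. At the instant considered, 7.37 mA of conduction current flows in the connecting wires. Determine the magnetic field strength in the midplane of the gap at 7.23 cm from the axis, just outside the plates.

Between the plates the displacement current equals the wire current: I_d = 7.37 mA = 7.37×10^-3 A.
For r ≥ R the full I_d is enclosed: B = μ₀ I_d/(2πr) = (4π×10^-7)(7.37×10^-3)/(2π·0.0723) = 2.04×10^-8 T.

2.04×10^-8 T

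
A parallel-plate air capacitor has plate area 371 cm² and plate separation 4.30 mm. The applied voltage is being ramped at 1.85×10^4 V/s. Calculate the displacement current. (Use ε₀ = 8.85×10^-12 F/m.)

1.41×10^-6 A

C = ε₀A/d = (8.85×10^-12)(0.0371)/(4.30×10^-3) = 7.636×10^-11 F.
I_d = C dV/dt = (7.636×10^-11)(1.85×10^4) = 1.41×10^-6 A.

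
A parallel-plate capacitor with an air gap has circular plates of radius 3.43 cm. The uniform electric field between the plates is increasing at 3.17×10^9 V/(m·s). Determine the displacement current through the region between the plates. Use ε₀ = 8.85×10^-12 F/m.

1.04×10^-4 A

I_d = ε₀ A (dE/dt) = (8.85×10^-12)(3.696×10^-3 m²)(3.17×10^9) = 1.04×10^-4 A.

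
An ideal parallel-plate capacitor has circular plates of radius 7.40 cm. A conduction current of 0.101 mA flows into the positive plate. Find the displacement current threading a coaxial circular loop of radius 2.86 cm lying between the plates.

No conduction current crosses the gap, so I_d there equals the 1.01×10^-4 A in the leads.
Through an area πr² the displacement current is I_d·(πr²/πR²) = I_d (r/R)² = 1.51×10^-5 A.

1.51×10^-5 A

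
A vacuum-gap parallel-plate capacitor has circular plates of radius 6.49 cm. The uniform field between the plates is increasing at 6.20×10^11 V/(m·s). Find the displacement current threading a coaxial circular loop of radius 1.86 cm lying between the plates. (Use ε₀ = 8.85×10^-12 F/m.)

5.96×10^-3 A

I_d = ε₀ dΦ_E/dt = ε₀ πR² (dE/dt) = (8.85×10^-12)(0.01323)(6.20×10^11) = 0.07259 A through the full plate area.
Since J_d is uniform, the enclosed fraction is (r/R)² = 0.08214, giving I_d,enc = 5.96×10^-3 A.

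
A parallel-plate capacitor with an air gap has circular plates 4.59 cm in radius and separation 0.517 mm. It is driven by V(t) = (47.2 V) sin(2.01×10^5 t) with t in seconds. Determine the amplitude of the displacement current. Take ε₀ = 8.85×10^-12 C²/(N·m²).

(dE/dt)_max = V₀ω/d = 1.835×10^10 V/(m·s); ω = 2.01×10^5 rad/s.
I_d,max = ε₀ A (dE/dt)_max = (8.85×10^-12)(6.619×10^-3)(1.835×10^10) = 1.07×10^-3 A.

1.07×10^-3 A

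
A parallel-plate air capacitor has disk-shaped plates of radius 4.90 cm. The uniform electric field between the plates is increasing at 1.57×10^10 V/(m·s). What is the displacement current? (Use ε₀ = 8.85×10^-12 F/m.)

I_d = ε₀ A (dE/dt) = (8.85×10^-12)(7.543×10^-3 m²)(1.57×10^10) = 1.05×10^-3 A.

1.05×10^-3 A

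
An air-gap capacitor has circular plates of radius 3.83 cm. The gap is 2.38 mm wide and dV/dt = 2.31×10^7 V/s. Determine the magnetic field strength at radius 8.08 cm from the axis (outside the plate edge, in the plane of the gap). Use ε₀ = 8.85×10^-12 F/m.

9.80×10^-10 T

With E = V/d, dE/dt = 9.706×10^9 V/(m·s) and πR² = 4.608×10^-3 m², giving I_d = ε₀ πR² dE/dt = 3.958×10^-4 A.
For r ≥ R the full I_d is enclosed: B = μ₀ I_d/(2πr) = (4π×10^-7)(3.958×10^-4)/(2π·0.0808) = 9.80×10^-10 T.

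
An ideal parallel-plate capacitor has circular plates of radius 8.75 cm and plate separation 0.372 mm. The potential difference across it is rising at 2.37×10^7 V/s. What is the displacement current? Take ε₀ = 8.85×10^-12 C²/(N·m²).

C = ε₀A/d = (8.85×10^-12)(0.02405)/(3.72×10^-4) = 5.722×10^-10 F.
I_d = C dV/dt = (5.722×10^-10)(2.37×10^7) = 0.0136 A.

0.0136 A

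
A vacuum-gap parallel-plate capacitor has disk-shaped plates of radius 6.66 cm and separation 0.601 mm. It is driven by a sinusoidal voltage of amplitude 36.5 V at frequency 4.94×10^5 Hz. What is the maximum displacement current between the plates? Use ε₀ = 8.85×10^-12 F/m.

The displacement current equals the conduction current C dV/dt, which peaks at C V₀ ω.
With C = ε₀A/d = (8.85×10^-12)(0.01393)/(6.01×10^-4) = 2.051×10^-10 F and ω = 2πf = 3.104×10^6 rad/s, I_d,max = (2.051×10^-10)(36.5)(3.104×10^6) = 0.0232 A.

0.0232 A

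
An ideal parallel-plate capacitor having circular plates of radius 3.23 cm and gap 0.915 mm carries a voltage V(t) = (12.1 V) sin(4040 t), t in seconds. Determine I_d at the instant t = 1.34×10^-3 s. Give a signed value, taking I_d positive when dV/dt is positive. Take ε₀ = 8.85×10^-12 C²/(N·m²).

C = ε₀A/d = (8.85×10^-12)(3.278×10^-3)/(9.15×10^-4) = 3.171×10^-11 F. dV/dt = V₀ω·cos(ωt); at ωt = 5.4136 rad this factor is 0.6451.
I_d = C dV/dt = (3.171×10^-11)(12.1)(4040)(0.6451) = 1.00×10^-6 A.

1.00×10^-6 A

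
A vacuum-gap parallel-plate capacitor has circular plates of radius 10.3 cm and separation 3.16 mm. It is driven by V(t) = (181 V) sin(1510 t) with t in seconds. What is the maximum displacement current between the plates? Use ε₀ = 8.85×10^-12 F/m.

2.55×10^-5 A

The displacement current equals the conduction current C dV/dt, which peaks at C V₀ ω.
With C = ε₀A/d = (8.85×10^-12)(0.03333)/(3.16×10^-3) = 9.335×10^-11 F and ω = 1510 rad/s, I_d,max = (9.335×10^-11)(181)(1510) = 2.55×10^-5 A.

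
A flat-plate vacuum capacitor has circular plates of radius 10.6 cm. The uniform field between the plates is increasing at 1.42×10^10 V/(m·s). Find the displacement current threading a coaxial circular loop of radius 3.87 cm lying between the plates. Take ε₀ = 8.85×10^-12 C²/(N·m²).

5.91×10^-4 A

Total displacement current: I_d = ε₀(πR²)(dE/dt) = (8.85×10^-12)(0.03530)(1.42×10^10) = 4.436×10^-3 A.
Through an area πr² the displacement current is I_d·(πr²/πR²) = I_d (r/R)² = 5.91×10^-4 A.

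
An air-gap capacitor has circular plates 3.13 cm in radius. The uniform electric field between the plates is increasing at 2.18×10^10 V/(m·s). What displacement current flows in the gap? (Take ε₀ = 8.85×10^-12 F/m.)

5.94×10^-4 A

With a uniform field, Φ_E = EA, so I_d = ε₀ A dE/dt = 5.94×10^-4 A.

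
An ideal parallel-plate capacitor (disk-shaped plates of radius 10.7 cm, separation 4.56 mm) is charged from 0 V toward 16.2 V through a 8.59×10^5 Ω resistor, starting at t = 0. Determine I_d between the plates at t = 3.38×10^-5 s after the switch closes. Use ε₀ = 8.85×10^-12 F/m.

1.07×10^-5 A

C = ε₀A/d = (8.85×10^-12)(0.03597)/(4.56×10^-3) = 6.981×10^-11 F, so τ = RC = 5.997×10^-5 s.
The conduction current is I(t) = (V₀/R) e^(−t/τ), and the displacement current between the plates equals it.
t/τ = 0.5636; I_d = (16.2/8.59×10^5) · e^(−0.5636) = (1.886×10^-5)(0.5692) = 1.07×10^-5 A.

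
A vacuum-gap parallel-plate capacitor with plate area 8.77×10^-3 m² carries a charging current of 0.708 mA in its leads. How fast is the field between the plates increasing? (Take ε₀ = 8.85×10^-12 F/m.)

Charge continuity gives I_d = I = 7.08×10^-4 A between the plates.
Inverting I_d = ε₀ A dE/dt gives dE/dt = 7.08×10^-4 / (8.85×10^-12 · 8.77×10^-3) = 9.12×10^9 V/(m·s).

9.12×10^9 V/(m·s)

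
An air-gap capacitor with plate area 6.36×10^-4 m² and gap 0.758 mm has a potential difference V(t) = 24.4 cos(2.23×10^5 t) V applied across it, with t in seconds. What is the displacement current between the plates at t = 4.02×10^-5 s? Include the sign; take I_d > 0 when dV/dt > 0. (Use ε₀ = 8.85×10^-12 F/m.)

C = ε₀A/d = (8.85×10^-12)(6.36×10^-4)/(7.58×10^-4) = 7.426×10^-12 F. dV/dt = V₀ω·−sin(ωt); at ωt = 8.9646 rad this factor is -0.4441.
I_d = C dV/dt = (7.426×10^-12)(24.4)(2.23×10^5)(-0.4441) = -1.79×10^-5 A.

-1.79×10^-5 A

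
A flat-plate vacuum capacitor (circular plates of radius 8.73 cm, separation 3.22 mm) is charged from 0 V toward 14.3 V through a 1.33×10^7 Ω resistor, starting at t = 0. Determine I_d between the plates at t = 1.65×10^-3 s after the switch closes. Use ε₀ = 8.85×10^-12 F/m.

C = ε₀A/d = (8.85×10^-12)(0.02394)/(3.22×10^-3) = 6.580×10^-11 F and τ = RC = 8.751×10^-4 s. I_d in the gap equals the RC charging current.
I_d(t) = (V₀/R) e^(−t/τ) = 1.075×10^-6 · e^(−1.885) = 1.63×10^-7 A.

1.63×10^-7 A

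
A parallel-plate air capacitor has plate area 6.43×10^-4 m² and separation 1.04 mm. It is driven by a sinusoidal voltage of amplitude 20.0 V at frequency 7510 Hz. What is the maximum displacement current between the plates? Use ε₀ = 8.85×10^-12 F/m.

5.16×10^-6 A

C = ε₀A/d = (8.85×10^-12)(6.43×10^-4)/(1.04×10^-3) = 5.472×10^-12 F; ω = 2πf = 4.719×10^4 rad/s.
I_d = C dV/dt, so |I_d|_max = C V₀ ω = (5.472×10^-12)(20.0)(4.719×10^4) = 5.16×10^-6 A.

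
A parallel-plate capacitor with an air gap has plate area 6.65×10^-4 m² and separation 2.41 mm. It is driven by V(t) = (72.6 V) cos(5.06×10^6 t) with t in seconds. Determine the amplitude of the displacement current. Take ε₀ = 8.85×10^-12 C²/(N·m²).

The displacement current equals the conduction current C dV/dt, which peaks at C V₀ ω.
With C = ε₀A/d = (8.85×10^-12)(6.65×10^-4)/(2.41×10^-3) = 2.442×10^-12 F and ω = 5.06×10^6 rad/s, I_d,max = (2.442×10^-12)(72.6)(5.06×10^6) = 8.97×10^-4 A.

8.97×10^-4 A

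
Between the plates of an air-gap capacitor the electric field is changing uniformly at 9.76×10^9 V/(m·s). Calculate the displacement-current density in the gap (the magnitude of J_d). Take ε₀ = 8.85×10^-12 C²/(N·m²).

J_d = ε₀ ∂E/∂t, so J_d = 0.0864 A/m².

0.0864 A/m²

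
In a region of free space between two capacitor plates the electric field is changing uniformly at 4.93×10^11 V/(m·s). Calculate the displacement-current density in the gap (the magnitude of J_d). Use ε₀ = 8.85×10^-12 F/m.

4.36 A/m²

J_d = ε₀ ∂E/∂t, so J_d = 4.36 A/m².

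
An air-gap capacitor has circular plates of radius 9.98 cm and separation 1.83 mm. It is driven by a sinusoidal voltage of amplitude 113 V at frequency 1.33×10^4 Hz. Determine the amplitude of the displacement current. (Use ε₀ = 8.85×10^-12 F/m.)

The displacement current equals the conduction current C dV/dt, which peaks at C V₀ ω.
With C = ε₀A/d = (8.85×10^-12)(0.03129)/(1.83×10^-3) = 1.513×10^-10 F and ω = 2πf = 8.357×10^4 rad/s, I_d,max = (1.513×10^-10)(113)(8.357×10^4) = 1.43×10^-3 A.

1.43×10^-3 A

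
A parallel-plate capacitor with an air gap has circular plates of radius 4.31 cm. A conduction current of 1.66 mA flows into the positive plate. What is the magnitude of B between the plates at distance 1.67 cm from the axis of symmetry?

2.98×10^-9 T

No conduction current crosses the gap, so I_d there equals the 1.66×10^-3 A in the leads.
∮B·dl = μ₀ I_d,enc with I_d,enc = I_d r²/R² = 2.492×10^-4 A; so B = μ₀ I_d,enc/(2πr) = 2.98×10^-9 T.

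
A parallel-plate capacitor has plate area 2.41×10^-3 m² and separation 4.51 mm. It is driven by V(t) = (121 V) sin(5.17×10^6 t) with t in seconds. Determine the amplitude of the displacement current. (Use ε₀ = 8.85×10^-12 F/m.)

The displacement current equals the conduction current C dV/dt, which peaks at C V₀ ω.
With C = ε₀A/d = (8.85×10^-12)(2.41×10^-3)/(4.51×10^-3) = 4.729×10^-12 F and ω = 5.17×10^6 rad/s, I_d,max = (4.729×10^-12)(121)(5.17×10^6) = 2.96×10^-3 A.

2.96×10^-3 A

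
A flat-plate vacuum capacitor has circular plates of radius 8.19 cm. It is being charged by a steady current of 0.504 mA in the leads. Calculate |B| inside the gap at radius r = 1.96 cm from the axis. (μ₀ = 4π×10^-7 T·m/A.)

2.95×10^-10 T

Between the plates the displacement current equals the wire current: I_d = 0.504 mA = 5.04×10^-4 A.
An Ampèrian loop of radius r encloses a fraction (r/R)² of I_d. Then B·2πr = μ₀ I_d (r/R)², giving B = μ₀ I_d r/(2πR²) = 2.95×10^-10 T.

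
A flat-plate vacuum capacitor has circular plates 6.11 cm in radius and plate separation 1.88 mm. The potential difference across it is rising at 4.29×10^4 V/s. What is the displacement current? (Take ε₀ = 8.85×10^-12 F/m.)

2.37×10^-6 A

E = V/d so dE/dt = (dV/dt)/d = 2.282×10^7 V/(m·s), and I_d = ε₀ A dE/dt = (8.85×10^-12)(0.01173)(2.282×10^7) = 2.37×10^-6 A.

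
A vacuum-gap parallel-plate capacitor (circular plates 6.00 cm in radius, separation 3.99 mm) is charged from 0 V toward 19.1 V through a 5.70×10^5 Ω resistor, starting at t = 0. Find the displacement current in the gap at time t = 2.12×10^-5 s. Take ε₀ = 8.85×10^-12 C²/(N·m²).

7.61×10^-6 A

C = ε₀A/d = (8.85×10^-12)(0.01131)/(3.99×10^-3) = 2.509×10^-11 F and τ = RC = 1.430×10^-5 s. I_d in the gap equals the RC charging current.
I_d(t) = (V₀/R) e^(−t/τ) = 3.351×10^-5 · e^(−1.483) = 7.61×10^-6 A.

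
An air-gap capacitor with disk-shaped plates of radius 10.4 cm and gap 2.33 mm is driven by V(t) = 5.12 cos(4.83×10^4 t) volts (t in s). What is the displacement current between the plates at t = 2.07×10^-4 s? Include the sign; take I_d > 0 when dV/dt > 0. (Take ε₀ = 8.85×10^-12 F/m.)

dV/dt = (5.12)(4.83×10^4)·−sin(9.9981) = 1.341×10^5 V/s.
I_d = C dV/dt with C = ε₀A/d = (8.85×10^-12)(0.03398)/(2.33×10^-3) = 1.291×10^-10 F, so I_d = (1.291×10^-10)(1.341×10^5) = 1.73×10^-5 A.

1.73×10^-5 A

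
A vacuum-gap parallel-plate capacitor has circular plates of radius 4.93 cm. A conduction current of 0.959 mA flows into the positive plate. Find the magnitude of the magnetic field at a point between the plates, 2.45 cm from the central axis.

No conduction current crosses the gap, so I_d there equals the 9.59×10^-4 A in the leads.
For r < R the Ampère–Maxwell law gives B(2πr) = μ₀ I_d (r²/R²), so B = μ₀ I_d r/(2πR²) = (4π×10^-7)(9.59×10^-4)(0.0245)/(2π·0.0493²) = 1.93×10^-9 T.

1.93×10^-9 T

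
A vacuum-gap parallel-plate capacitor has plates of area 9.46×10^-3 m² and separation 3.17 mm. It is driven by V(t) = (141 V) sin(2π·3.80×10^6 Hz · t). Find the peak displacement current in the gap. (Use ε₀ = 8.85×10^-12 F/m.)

0.0889 A

C = ε₀A/d = (8.85×10^-12)(9.46×10^-3)/(3.17×10^-3) = 2.641×10^-11 F; ω = 2πf = 2.388×10^7 rad/s.
I_d = C dV/dt, so |I_d|_max = C V₀ ω = (2.641×10^-11)(141)(2.388×10^7) = 0.0889 A.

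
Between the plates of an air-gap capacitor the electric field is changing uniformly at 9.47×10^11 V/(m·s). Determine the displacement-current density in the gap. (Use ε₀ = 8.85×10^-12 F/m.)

8.38 A/m²

The displacement-current density is ε₀ ∂E/∂t = (8.85×10^-12)(9.47×10^11) = 8.38 A/m².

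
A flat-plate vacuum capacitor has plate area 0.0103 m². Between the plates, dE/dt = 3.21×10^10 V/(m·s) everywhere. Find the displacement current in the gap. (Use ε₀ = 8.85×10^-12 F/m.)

The displacement current is ε₀ times dΦ_E/dt = ε₀ A dE/dt = (8.85×10^-12)(0.0103)(3.21×10^10) = 2.93×10^-3 A.

2.93×10^-3 A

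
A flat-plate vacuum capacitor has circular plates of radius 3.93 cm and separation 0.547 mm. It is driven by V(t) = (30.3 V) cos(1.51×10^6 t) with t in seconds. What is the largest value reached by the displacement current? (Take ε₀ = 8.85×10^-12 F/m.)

The displacement current equals the conduction current C dV/dt, which peaks at C V₀ ω.
With C = ε₀A/d = (8.85×10^-12)(4.852×10^-3)/(5.47×10^-4) = 7.850×10^-11 F and ω = 1.51×10^6 rad/s, I_d,max = (7.850×10^-11)(30.3)(1.51×10^6) = 3.59×10^-3 A.

3.59×10^-3 A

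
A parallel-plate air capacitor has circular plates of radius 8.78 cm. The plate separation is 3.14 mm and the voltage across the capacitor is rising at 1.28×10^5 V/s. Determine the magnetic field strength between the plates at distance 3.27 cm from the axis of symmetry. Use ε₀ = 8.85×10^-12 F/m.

I_d = C dV/dt with C = ε₀πR²/d = 6.826×10^-11 F, so I_d = (6.826×10^-11)(1.28×10^5) = 8.737×10^-6 A.
An Ampèrian loop of radius r encloses a fraction (r/R)² of I_d. Then B·2πr = μ₀ I_d (r/R)², giving B = μ₀ I_d r/(2πR²) = 7.41×10^-12 T.

7.41×10^-12 T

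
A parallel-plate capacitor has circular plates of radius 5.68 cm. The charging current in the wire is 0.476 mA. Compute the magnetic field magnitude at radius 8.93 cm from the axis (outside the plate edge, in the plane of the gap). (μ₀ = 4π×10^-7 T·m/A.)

No conduction current crosses the gap, so I_d there equals the 4.76×10^-4 A in the leads.
For r ≥ R the full I_d is enclosed: B = μ₀ I_d/(2πr) = (4π×10^-7)(4.76×10^-4)/(2π·0.0893) = 1.07×10^-9 T.

1.07×10^-9 T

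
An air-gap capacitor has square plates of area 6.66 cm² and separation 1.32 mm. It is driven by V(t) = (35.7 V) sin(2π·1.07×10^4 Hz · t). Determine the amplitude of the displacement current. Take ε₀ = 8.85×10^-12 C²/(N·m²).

(dE/dt)_max = V₀ω/d = 1.818×10^9 V/(m·s); ω = 2πf = 6.723×10^4 rad/s.
I_d,max = ε₀ A (dE/dt)_max = (8.85×10^-12)(6.66×10^-4)(1.818×10^9) = 1.07×10^-5 A.

1.07×10^-5 A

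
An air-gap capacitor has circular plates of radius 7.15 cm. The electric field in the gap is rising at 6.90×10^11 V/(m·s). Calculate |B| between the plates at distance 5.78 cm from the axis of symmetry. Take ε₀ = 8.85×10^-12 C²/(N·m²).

2.22×10^-7 T

I_d = ε₀ dΦ_E/dt = ε₀ πR² (dE/dt) = (8.85×10^-12)(0.01606)(6.90×10^11) = 0.09807 A through the full plate area.
∮B·dl = μ₀ I_d,enc with I_d,enc = I_d r²/R² = 0.06409 A; so B = μ₀ I_d,enc/(2πr) = 2.22×10^-7 T.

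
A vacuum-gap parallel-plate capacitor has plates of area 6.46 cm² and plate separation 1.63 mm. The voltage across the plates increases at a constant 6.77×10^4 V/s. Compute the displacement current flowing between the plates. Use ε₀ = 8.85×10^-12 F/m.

E = V/d so dE/dt = (dV/dt)/d = 4.153×10^7 V/(m·s), and I_d = ε₀ A dE/dt = (8.85×10^-12)(6.46×10^-4)(4.153×10^7) = 2.37×10^-7 A.

2.37×10^-7 A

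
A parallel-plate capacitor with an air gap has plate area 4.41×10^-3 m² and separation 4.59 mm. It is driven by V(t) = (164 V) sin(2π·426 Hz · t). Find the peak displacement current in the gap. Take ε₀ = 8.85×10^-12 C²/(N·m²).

3.73×10^-6 A

(dE/dt)_max = V₀ω/d = 9.565×10^7 V/(m·s); ω = 2πf = 2677 rad/s.
I_d,max = ε₀ A (dE/dt)_max = (8.85×10^-12)(4.41×10^-3)(9.565×10^7) = 3.73×10^-6 A.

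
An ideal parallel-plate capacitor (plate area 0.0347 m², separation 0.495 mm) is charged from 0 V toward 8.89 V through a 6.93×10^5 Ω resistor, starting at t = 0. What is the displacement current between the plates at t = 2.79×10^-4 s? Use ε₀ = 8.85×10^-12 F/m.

6.70×10^-6 A

C = ε₀A/d = (8.85×10^-12)(0.0347)/(4.95×10^-4) = 6.204×10^-10 F and τ = RC = 4.299×10^-4 s. I_d in the gap equals the RC charging current.
I_d(t) = (V₀/R) e^(−t/τ) = 1.283×10^-5 · e^(−0.6490) = 6.70×10^-6 A.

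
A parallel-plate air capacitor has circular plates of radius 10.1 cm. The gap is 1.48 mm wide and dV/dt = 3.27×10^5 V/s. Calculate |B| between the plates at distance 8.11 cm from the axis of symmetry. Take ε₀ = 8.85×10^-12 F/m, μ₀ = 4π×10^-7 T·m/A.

9.96×10^-11 T

dE/dt = (dV/dt)/d = 2.209×10^8 V/(m·s); I_d = ε₀(πR²)(dE/dt) = (8.85×10^-12)(0.03205)(2.209×10^8) = 6.266×10^-5 A.
For r < R the Ampère–Maxwell law gives B(2πr) = μ₀ I_d (r²/R²), so B = μ₀ I_d r/(2πR²) = (4π×10^-7)(6.266×10^-5)(0.0811)/(2π·0.101²) = 9.96×10^-11 T.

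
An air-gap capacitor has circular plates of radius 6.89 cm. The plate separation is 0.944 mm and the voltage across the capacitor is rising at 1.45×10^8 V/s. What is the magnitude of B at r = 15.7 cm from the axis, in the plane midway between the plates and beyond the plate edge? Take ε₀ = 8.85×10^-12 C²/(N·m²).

With E = V/d, dE/dt = 1.536×10^11 V/(m·s) and πR² = 0.01491 m², giving I_d = ε₀ πR² dE/dt = 0.02027 A.
For r ≥ R the full I_d is enclosed: B = μ₀ I_d/(2πr) = (4π×10^-7)(0.02027)/(2π·0.157) = 2.58×10^-8 T.

2.58×10^-8 T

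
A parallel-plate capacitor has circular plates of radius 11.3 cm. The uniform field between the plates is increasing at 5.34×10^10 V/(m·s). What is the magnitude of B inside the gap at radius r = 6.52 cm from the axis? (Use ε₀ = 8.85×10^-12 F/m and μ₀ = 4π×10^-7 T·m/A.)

1.94×10^-8 T

I_d = ε₀ dΦ_E/dt = ε₀ πR² (dE/dt) = (8.85×10^-12)(0.04011)(5.34×10^10) = 0.01896 A through the full plate area.
∮B·dl = μ₀ I_d,enc with I_d,enc = I_d r²/R² = 6.312×10^-3 A; so B = μ₀ I_d,enc/(2πr) = 1.94×10^-8 T.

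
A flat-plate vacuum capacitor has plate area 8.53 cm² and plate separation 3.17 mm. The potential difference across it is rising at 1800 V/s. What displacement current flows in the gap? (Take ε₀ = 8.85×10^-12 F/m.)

4.29×10^-9 A

C = ε₀A/d = (8.85×10^-12)(8.53×10^-4)/(3.17×10^-3) = 2.381×10^-12 F.
I_d = C dV/dt = (2.381×10^-12)(1800) = 4.29×10^-9 A.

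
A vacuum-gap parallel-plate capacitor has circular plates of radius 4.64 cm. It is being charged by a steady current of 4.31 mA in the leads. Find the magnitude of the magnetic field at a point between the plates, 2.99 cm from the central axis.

Between the plates the displacement current equals the wire current: I_d = 4.31 mA = 4.31×10^-3 A.
∮B·dl = μ₀ I_d,enc with I_d,enc = I_d r²/R² = 1.790×10^-3 A; so B = μ₀ I_d,enc/(2πr) = 1.20×10^-8 T.

1.20×10^-8 T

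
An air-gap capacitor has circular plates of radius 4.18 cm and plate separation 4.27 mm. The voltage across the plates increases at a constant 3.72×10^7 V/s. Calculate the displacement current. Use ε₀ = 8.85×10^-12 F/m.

The field between the plates is E = V/d, so dE/dt = (3.72×10^7)/(4.27×10^-3 m) = 8.712×10^9 V/(m·s).
I_d = ε₀ A (dE/dt) = (8.85×10^-12)(5.489×10^-3)(8.712×10^9) = 4.23×10^-4 A.

4.23×10^-4 A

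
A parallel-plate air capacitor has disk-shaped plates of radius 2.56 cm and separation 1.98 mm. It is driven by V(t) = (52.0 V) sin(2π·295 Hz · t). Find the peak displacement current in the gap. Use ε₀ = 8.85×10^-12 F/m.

C = ε₀A/d = (8.85×10^-12)(2.059×10^-3)/(1.98×10^-3) = 9.203×10^-12 F; ω = 2πf = 1854 rad/s.
I_d = C dV/dt, so |I_d|_max = C V₀ ω = (9.203×10^-12)(52.0)(1854) = 8.87×10^-7 A.

8.87×10^-7 A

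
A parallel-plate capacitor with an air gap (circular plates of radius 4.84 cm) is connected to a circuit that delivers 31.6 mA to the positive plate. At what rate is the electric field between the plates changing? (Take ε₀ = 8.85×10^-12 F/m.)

By continuity, I_d in the gap equals the 31.6 mA flowing in the wire.
Inverting I_d = ε₀ A dE/dt gives dE/dt = 0.0316 / (8.85×10^-12 · 7.359×10^-3) = 4.85×10^11 V/(m·s).

4.85×10^11 V/(m·s)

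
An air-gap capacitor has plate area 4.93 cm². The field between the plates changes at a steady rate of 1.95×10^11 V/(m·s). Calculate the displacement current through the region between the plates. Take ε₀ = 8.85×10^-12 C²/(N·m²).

8.51×10^-4 A

I_d = ε₀ A (dE/dt) = (8.85×10^-12)(4.93×10^-4 m²)(1.95×10^11) = 8.51×10^-4 A.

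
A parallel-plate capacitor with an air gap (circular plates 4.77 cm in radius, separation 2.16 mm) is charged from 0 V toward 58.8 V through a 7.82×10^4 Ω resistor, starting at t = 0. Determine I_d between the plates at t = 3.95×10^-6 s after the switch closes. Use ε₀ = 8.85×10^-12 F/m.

1.34×10^-4 A

C = ε₀A/d = (8.85×10^-12)(7.148×10^-3)/(2.16×10^-3) = 2.929×10^-11 F and τ = RC = 2.290×10^-6 s. I_d in the gap equals the RC charging current.
I_d(t) = (V₀/R) e^(−t/τ) = 7.519×10^-4 · e^(−1.725) = 1.34×10^-4 A.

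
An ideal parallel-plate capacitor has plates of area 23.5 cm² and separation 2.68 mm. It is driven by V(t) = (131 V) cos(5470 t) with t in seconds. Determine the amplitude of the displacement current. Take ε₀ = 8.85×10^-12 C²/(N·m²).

The displacement current equals the conduction current C dV/dt, which peaks at C V₀ ω.
With C = ε₀A/d = (8.85×10^-12)(2.35×10^-3)/(2.68×10^-3) = 7.760×10^-12 F and ω = 5470 rad/s, I_d,max = (7.760×10^-12)(131)(5470) = 5.56×10^-6 A.

5.56×10^-6 A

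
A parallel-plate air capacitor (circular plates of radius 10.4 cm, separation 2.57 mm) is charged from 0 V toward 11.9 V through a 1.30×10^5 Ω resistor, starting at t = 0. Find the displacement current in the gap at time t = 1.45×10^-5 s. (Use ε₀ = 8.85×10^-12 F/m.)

C = ε₀A/d = (8.85×10^-12)(0.03398)/(2.57×10^-3) = 1.170×10^-10 F, so τ = RC = 1.521×10^-5 s.
The conduction current is I(t) = (V₀/R) e^(−t/τ), and the displacement current between the plates equals it.
t/τ = 0.9533; I_d = (11.9/1.30×10^5) · e^(−0.9533) = (9.154×10^-5)(0.3855) = 3.53×10^-5 A.

3.53×10^-5 A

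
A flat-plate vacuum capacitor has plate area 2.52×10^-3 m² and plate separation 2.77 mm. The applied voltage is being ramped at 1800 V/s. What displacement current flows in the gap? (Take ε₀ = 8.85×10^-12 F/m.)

The displacement current equals the charging current C dV/dt. With C = ε₀A/d = (8.85×10^-12)(2.52×10^-3)/(2.77×10^-3) = 8.051×10^-12 F, I_d = (8.051×10^-12)(1800) = 1.45×10^-8 A.

1.45×10^-8 A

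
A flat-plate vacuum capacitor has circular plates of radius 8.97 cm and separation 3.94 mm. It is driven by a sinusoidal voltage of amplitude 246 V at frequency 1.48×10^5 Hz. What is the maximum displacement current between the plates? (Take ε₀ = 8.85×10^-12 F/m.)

C = ε₀A/d = (8.85×10^-12)(0.02528)/(3.94×10^-3) = 5.678×10^-11 F; ω = 2πf = 9.299×10^5 rad/s.
I_d = C dV/dt, so |I_d|_max = C V₀ ω = (5.678×10^-11)(246)(9.299×10^5) = 0.0130 A.

0.0130 A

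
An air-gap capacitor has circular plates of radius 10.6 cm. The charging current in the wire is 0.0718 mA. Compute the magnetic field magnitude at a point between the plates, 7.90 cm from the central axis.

1.01×10^-10 T

By continuity the displacement current in the gap matches the conduction current: I_d = 7.18×10^-5 A.
An Ampèrian loop of radius r encloses a fraction (r/R)² of I_d. Then B·2πr = μ₀ I_d (r/R)², giving B = μ₀ I_d r/(2πR²) = 1.01×10^-10 T.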